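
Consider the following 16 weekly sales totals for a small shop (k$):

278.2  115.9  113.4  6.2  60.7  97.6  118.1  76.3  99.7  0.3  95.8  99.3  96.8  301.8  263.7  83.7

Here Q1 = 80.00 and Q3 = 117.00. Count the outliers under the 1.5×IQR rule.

IQR = 37.00; fences at 80.00 − 55.50 = 24.50 and 117.00 + 55.50 = 172.50.
Outside the cutoffs: 0.3, 6.2, 263.7, 278.2, 301.8.

5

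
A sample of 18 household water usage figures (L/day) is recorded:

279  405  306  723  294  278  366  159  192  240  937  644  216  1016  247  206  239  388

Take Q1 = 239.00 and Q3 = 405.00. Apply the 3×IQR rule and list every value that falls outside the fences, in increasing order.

937, 1016

IQR = Q3 − Q1 = 405.00 − 239.00 = 166.00.
Lower fence = Q1 − 3·IQR = 239.00 − 498.00 = -259.00.
Upper fence = Q3 + 3·IQR = 405.00 + 498.00 = 903.00.
937 > 903.00 → outlier.
1016 > 903.00 → outlier.
All remaining values lie within [-259.00, 903.00].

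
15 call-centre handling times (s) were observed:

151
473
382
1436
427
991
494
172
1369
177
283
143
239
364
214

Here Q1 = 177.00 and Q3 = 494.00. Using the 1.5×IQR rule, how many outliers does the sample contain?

IQR = 317.00; fences at 177.00 − 475.50 = -298.50 and 494.00 + 475.50 = 969.50.
Outside the cutoffs: 991, 1369, 1436.

3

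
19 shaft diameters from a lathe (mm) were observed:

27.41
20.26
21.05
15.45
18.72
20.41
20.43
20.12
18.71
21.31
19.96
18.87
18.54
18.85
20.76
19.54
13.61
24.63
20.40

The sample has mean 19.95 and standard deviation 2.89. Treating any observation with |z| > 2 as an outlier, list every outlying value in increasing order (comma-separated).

13.61, 27.41

Cutoffs at x̄ ± 2s: 19.95 ± 2·2.89 = [14.17, 25.73].
13.61: z = -2.19, |z| > 2 → outlier.
27.41: z = 2.58, |z| > 2 → outlier.
Every other value lies within [14.17, 25.73].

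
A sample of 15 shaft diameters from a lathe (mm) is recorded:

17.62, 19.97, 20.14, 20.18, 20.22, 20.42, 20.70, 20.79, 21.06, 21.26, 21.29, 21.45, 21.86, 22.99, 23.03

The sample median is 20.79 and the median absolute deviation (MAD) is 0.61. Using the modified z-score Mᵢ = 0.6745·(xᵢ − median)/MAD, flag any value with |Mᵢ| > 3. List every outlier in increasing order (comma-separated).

17.62

|Mᵢ| > 3 ⇔ |xᵢ − 20.79| > 3·0.61/0.6745 = 2.71.
So outliers lie outside [18.08, 23.50].
17.62: M = -3.51 → outlier.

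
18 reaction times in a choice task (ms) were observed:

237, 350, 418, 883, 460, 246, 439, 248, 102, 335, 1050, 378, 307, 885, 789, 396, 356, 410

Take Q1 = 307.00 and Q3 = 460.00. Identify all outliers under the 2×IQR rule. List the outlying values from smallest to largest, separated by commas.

789, 883, 885, 1050

IQR = Q3 − Q1 = 460.00 − 307.00 = 153.00.
Lower fence = Q1 − 2·IQR = 307.00 − 306.00 = 1.00.
Upper fence = Q3 + 2·IQR = 460.00 + 306.00 = 766.00.
789 > 766.00 → outlier.
883 > 766.00 → outlier.
885 > 766.00 → outlier.
1050 > 766.00 → outlier.
All remaining values lie within [1.00, 766.00].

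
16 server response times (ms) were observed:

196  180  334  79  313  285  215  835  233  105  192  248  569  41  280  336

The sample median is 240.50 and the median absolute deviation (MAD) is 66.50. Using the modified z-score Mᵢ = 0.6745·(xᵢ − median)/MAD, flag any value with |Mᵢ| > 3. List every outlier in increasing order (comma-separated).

|Mᵢ| > 3 ⇔ |xᵢ − 240.50| > 3·66.50/0.6745 = 295.77.
So outliers lie outside [-55.27, 536.27].
569: M = 3.33 → outlier.
835: M = 6.03 → outlier.

569, 835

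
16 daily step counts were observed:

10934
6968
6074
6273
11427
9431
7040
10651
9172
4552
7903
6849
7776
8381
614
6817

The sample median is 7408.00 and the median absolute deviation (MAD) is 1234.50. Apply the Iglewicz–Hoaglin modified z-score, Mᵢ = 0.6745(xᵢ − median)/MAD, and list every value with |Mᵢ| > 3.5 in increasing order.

614

|Mᵢ| > 3.5 ⇔ |xᵢ − 7408.00| > 3.5·1234.50/0.6745 = 6405.86.
So outliers lie outside [1002.14, 13813.86].
614: M = -3.71 → outlier.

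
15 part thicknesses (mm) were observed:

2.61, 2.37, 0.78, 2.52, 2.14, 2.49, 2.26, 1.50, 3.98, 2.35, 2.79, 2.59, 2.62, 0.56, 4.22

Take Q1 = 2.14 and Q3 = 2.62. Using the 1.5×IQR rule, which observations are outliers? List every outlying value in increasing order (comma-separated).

0.56, 0.78, 3.98, 4.22

IQR = Q3 − Q1 = 2.62 − 2.14 = 0.48.
Lower fence = Q1 − 1.5·IQR = 2.14 − 0.72 = 1.42.
Upper fence = Q3 + 1.5·IQR = 2.62 + 0.72 = 3.34.
0.56 < 1.42 → outlier.
0.78 < 1.42 → outlier.
3.98 > 3.34 → outlier.
4.22 > 3.34 → outlier.
All remaining values lie within [1.42, 3.34].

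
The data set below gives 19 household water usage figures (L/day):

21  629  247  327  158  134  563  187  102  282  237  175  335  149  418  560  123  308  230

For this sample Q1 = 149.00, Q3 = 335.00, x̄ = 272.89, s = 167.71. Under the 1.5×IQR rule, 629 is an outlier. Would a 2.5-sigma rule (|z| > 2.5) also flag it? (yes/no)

z = (629 − 272.89) / 167.71 = 2.12.
|z| = 2.12 ≤ 2.5.

no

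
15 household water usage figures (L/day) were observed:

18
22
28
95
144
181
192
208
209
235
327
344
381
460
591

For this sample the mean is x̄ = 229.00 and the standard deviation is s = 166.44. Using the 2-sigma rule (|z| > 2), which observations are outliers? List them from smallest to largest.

Cutoffs at x̄ ± 2s: 229.00 ± 2·166.44 = [-103.88, 561.88].
591: z = 2.17, |z| > 2 → outlier.
Every other value lies within [-103.88, 561.88].

591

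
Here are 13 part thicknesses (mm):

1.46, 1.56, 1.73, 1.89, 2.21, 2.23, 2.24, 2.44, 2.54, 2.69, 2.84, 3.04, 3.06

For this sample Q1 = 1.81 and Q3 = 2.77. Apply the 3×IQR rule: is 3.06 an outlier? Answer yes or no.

IQR = Q3 − Q1 = 2.77 − 1.81 = 0.96.
Lower fence = Q1 − 3·IQR = 1.81 − 2.88 = -1.07.
Upper fence = Q3 + 3·IQR = 2.77 + 2.88 = 5.65.
3.06 lies within [-1.07, 5.65].

no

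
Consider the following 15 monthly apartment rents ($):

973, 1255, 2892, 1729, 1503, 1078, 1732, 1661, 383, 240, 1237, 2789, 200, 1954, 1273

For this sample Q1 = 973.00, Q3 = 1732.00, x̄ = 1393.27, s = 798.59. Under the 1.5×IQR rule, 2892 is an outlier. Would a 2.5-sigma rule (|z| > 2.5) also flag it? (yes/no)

no

z = (2892 − 1393.27) / 798.59 = 1.88.
|z| = 1.88 ≤ 2.5.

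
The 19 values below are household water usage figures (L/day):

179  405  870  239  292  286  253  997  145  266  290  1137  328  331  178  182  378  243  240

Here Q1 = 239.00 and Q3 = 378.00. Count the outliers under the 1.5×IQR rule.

3

IQR = 139.00; fences at 239.00 − 208.50 = 30.50 and 378.00 + 208.50 = 586.50.
Outside the cutoffs: 870, 997, 1137.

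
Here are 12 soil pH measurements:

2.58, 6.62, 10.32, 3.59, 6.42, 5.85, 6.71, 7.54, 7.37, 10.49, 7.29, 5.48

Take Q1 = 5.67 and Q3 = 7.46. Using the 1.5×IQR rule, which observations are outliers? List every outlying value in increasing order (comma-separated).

2.58, 10.32, 10.49

IQR = Q3 − Q1 = 7.46 − 5.67 = 1.79.
Lower fence = Q1 − 1.5·IQR = 5.67 − 2.685 = 2.985.
Upper fence = Q3 + 1.5·IQR = 7.46 + 2.685 = 10.145.
2.58 < 2.985 → outlier.
10.32 > 10.145 → outlier.
10.49 > 10.145 → outlier.
All remaining values lie within [2.985, 10.145].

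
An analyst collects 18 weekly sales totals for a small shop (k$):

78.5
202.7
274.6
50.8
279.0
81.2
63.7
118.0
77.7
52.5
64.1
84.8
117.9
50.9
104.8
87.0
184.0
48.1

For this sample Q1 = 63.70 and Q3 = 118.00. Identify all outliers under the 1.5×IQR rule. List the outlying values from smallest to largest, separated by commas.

IQR = Q3 − Q1 = 118.00 − 63.70 = 54.30.
Lower fence = Q1 − 1.5·IQR = 63.70 − 81.45 = -17.75.
Upper fence = Q3 + 1.5·IQR = 118.00 + 81.45 = 199.45.
202.7 > 199.45 → outlier.
274.6 > 199.45 → outlier.
279.0 > 199.45 → outlier.
All remaining values lie within [-17.75, 199.45].

202.7, 274.6, 279.0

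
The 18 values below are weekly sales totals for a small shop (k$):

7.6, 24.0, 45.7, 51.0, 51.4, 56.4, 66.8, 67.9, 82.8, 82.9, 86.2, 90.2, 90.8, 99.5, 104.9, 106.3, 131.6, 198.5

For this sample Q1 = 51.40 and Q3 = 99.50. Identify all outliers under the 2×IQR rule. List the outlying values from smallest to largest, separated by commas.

IQR = Q3 − Q1 = 99.50 − 51.40 = 48.10.
Lower fence = Q1 − 2·IQR = 51.40 − 96.20 = -44.80.
Upper fence = Q3 + 2·IQR = 99.50 + 96.20 = 195.70.
198.5 > 195.70 → outlier.
All remaining values lie within [-44.80, 195.70].

198.5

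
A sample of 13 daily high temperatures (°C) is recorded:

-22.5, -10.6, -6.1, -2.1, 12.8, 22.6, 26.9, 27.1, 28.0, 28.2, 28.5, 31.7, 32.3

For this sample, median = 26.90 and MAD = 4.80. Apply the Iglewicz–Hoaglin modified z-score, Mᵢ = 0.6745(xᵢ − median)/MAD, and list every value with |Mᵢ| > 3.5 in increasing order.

|Mᵢ| > 3.5 ⇔ |xᵢ − 26.90| > 3.5·4.80/0.6745 = 24.91.
So outliers lie outside [1.99, 51.81].
-22.5: M = -6.94 → outlier.
-10.6: M = -5.27 → outlier.
-6.1: M = -4.64 → outlier.
-2.1: M = -4.08 → outlier.

-22.5, -10.6, -6.1, -2.1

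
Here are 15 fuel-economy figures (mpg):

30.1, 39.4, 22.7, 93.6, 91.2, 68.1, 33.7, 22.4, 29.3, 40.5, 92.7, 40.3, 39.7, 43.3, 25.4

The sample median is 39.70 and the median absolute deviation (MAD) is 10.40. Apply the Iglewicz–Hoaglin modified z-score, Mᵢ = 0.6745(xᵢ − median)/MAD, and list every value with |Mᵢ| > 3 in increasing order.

|Mᵢ| > 3 ⇔ |xᵢ − 39.70| > 3·10.40/0.6745 = 46.26.
So outliers lie outside [-6.56, 85.96].
91.2: M = 3.34 → outlier.
92.7: M = 3.44 → outlier.
93.6: M = 3.50 → outlier.

91.2, 92.7, 93.6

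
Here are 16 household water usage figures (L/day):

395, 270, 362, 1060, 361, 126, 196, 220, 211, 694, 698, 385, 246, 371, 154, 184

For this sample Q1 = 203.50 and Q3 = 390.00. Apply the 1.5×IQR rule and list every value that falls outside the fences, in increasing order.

IQR = Q3 − Q1 = 390.00 − 203.50 = 186.50.
Lower fence = Q1 − 1.5·IQR = 203.50 − 279.75 = -76.25.
Upper fence = Q3 + 1.5·IQR = 390.00 + 279.75 = 669.75.
694 > 669.75 → outlier.
698 > 669.75 → outlier.
1060 > 669.75 → outlier.
All remaining values lie within [-76.25, 669.75].

694, 698, 1060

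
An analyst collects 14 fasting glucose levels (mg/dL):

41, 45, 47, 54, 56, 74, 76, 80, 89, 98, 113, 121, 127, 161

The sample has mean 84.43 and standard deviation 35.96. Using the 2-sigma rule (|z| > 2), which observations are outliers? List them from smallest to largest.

Cutoffs at x̄ ± 2s: 84.43 ± 2·35.96 = [12.51, 156.35].
161: z = 2.13, |z| > 2 → outlier.
Every other value lies within [12.51, 156.35].

161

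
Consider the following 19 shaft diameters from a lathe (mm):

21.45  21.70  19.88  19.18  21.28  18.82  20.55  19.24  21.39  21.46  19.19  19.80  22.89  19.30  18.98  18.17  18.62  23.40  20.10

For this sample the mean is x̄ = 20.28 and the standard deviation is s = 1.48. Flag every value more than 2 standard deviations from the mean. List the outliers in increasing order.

23.40

Cutoffs at x̄ ± 2s: 20.28 ± 2·1.48 = [17.32, 23.24].
23.40: z = 2.11, |z| > 2 → outlier.
Every other value lies within [17.32, 23.24].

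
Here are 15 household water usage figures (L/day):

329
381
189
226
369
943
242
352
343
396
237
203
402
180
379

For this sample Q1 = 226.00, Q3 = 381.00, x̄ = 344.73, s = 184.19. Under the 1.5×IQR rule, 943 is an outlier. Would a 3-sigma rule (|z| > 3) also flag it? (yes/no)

z = (943 − 344.73) / 184.19 = 3.25.
|z| = 3.25 > 3.

yes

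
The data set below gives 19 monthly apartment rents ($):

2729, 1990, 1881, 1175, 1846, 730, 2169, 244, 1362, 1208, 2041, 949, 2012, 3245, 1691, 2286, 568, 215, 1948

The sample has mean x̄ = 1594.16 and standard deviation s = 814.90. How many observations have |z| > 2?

1

Cutoffs: x̄ ± 2s = [-35.64, 3223.96].
Outside the cutoffs: 3245.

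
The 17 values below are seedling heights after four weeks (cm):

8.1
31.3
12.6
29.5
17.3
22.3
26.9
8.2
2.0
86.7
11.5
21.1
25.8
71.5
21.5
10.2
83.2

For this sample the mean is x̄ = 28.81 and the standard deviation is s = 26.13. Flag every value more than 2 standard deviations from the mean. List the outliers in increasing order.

83.2, 86.7

Cutoffs at x̄ ± 2s: 28.81 ± 2·26.13 = [-23.45, 81.07].
83.2: z = 2.08, |z| > 2 → outlier.
86.7: z = 2.22, |z| > 2 → outlier.
Every other value lies within [-23.45, 81.07].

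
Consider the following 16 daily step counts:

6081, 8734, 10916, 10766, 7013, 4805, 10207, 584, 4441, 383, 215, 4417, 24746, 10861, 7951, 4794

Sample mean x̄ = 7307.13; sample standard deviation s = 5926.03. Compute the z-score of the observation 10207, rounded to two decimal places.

z = (10207 − 7307.13) / 5926.03 = 0.49.

0.49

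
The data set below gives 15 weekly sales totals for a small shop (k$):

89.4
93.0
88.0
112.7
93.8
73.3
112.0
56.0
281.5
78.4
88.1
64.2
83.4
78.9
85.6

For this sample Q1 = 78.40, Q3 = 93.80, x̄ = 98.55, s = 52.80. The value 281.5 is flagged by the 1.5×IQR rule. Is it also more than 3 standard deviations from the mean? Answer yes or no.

yes

z = (281.5 − 98.55) / 52.80 = 3.46.
|z| = 3.46 > 3.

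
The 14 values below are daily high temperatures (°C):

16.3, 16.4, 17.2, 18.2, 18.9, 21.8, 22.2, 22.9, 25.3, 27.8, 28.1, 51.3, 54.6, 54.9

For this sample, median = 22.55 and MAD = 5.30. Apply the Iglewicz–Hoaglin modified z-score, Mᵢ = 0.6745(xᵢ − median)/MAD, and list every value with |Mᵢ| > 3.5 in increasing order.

51.3, 54.6, 54.9

|Mᵢ| > 3.5 ⇔ |xᵢ − 22.55| > 3.5·5.30/0.6745 = 27.50.
So outliers lie outside [-4.95, 50.05].
51.3: M = 3.66 → outlier.
54.6: M = 4.08 → outlier.
54.9: M = 4.12 → outlier.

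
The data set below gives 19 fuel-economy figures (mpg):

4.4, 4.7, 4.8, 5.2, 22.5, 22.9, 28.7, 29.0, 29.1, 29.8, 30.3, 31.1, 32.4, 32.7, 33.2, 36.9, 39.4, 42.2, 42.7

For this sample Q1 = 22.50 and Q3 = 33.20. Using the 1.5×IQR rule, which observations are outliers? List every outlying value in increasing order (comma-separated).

4.4, 4.7, 4.8, 5.2

IQR = Q3 − Q1 = 33.20 − 22.50 = 10.70.
Lower fence = Q1 − 1.5·IQR = 22.50 − 16.05 = 6.45.
Upper fence = Q3 + 1.5·IQR = 33.20 + 16.05 = 49.25.
4.4 < 6.45 → outlier.
4.7 < 6.45 → outlier.
4.8 < 6.45 → outlier.
5.2 < 6.45 → outlier.
All remaining values lie within [6.45, 49.25].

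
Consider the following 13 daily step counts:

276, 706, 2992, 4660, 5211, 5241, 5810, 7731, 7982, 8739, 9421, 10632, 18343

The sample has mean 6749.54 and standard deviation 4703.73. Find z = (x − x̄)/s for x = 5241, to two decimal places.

-0.32

z = (5241 − 6749.54) / 4703.73 = -0.32.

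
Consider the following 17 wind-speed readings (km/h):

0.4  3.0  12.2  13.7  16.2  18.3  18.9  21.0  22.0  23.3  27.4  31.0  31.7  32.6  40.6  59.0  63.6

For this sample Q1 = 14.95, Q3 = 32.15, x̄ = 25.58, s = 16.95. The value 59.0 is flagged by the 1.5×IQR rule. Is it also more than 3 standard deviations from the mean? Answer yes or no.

no

z = (59.0 − 25.58) / 16.95 = 1.97.
|z| = 1.97 ≤ 3.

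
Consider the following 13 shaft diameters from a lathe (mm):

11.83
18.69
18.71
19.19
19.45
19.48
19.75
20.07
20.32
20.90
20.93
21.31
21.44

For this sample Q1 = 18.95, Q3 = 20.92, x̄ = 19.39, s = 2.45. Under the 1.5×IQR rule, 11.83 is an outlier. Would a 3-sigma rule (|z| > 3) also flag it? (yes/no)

z = (11.83 − 19.39) / 2.45 = -3.09.
|z| = 3.09 > 3.

yes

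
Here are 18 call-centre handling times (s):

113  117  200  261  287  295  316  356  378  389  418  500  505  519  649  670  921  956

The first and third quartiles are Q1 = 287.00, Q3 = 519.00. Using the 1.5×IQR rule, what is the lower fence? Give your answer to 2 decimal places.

-61.00

IQR = Q3 − Q1 = 519.00 − 287.00 = 232.00.
Lower fence = Q1 − 1.5·IQR = 287.00 − 348.00 = -61.00.
Upper fence = Q3 + 1.5·IQR = 519.00 + 348.00 = 867.00.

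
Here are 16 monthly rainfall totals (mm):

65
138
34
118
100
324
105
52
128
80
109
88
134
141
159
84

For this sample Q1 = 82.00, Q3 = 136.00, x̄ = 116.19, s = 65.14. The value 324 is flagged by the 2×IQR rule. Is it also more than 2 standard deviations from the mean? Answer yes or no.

yes

z = (324 − 116.19) / 65.14 = 3.19.
|z| = 3.19 > 2.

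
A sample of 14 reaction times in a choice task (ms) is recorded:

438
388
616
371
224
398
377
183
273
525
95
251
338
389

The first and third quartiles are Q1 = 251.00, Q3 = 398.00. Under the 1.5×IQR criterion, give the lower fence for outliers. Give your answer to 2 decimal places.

30.50

IQR = Q3 − Q1 = 398.00 − 251.00 = 147.00.
Lower fence = Q1 − 1.5·IQR = 251.00 − 220.50 = 30.50.
Upper fence = Q3 + 1.5·IQR = 398.00 + 220.50 = 618.50.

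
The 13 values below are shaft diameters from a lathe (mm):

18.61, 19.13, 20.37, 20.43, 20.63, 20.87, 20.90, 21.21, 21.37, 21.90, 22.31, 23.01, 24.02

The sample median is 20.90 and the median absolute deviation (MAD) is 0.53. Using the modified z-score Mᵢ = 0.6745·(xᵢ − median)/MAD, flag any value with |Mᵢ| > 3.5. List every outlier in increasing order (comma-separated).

|Mᵢ| > 3.5 ⇔ |xᵢ − 20.90| > 3.5·0.53/0.6745 = 2.75.
So outliers lie outside [18.15, 23.65].
24.02: M = 3.97 → outlier.

24.02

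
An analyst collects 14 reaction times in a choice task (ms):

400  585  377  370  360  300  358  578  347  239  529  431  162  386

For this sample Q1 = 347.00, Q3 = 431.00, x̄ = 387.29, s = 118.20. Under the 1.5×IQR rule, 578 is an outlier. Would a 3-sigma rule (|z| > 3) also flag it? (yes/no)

no

z = (578 − 387.29) / 118.20 = 1.61.
|z| = 1.61 ≤ 3.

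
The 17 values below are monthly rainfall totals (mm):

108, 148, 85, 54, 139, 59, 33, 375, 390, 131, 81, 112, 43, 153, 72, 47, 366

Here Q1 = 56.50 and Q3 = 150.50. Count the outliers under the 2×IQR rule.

IQR = 94.00; fences at 56.50 − 188.00 = -131.50 and 150.50 + 188.00 = 338.50.
Outside the cutoffs: 366, 375, 390.

3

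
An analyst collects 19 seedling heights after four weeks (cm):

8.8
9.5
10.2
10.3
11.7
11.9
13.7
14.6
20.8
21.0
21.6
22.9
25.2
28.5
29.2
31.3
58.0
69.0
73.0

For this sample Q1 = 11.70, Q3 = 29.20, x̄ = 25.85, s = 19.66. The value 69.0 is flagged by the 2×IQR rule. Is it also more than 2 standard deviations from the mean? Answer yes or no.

yes

z = (69.0 − 25.85) / 19.66 = 2.19.
|z| = 2.19 > 2.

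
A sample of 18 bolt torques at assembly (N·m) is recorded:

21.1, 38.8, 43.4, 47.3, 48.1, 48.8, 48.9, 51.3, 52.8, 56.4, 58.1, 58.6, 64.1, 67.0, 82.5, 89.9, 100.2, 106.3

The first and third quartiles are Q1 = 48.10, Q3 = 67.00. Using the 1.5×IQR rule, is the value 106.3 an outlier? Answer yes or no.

yes

IQR = Q3 − Q1 = 67.00 − 48.10 = 18.90.
Lower fence = Q1 − 1.5·IQR = 48.10 − 28.35 = 19.75.
Upper fence = Q3 + 1.5·IQR = 67.00 + 28.35 = 95.35.
106.3 lies above the upper fence.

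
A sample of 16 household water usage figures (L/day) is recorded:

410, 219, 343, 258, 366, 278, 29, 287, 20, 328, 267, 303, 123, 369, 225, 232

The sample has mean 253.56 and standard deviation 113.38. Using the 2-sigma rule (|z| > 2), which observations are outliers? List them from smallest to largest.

Cutoffs at x̄ ± 2s: 253.56 ± 2·113.38 = [26.80, 480.32].
20: z = -2.06, |z| > 2 → outlier.
Every other value lies within [26.80, 480.32].

20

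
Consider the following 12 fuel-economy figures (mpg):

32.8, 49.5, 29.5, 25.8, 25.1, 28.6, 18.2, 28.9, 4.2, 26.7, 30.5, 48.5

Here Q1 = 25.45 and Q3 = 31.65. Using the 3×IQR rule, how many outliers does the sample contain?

IQR = 6.20; fences at 25.45 − 18.60 = 6.85 and 31.65 + 18.60 = 50.25.
Outside the cutoffs: 4.2.

1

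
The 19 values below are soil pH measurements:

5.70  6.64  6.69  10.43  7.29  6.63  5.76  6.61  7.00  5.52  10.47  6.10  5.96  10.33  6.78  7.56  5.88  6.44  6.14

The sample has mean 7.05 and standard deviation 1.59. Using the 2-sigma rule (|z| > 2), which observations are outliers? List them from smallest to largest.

10.33, 10.43, 10.47

Cutoffs at x̄ ± 2s: 7.05 ± 2·1.59 = [3.87, 10.23].
10.33: z = 2.06, |z| > 2 → outlier.
10.43: z = 2.13, |z| > 2 → outlier.
10.47: z = 2.15, |z| > 2 → outlier.
Every other value lies within [3.87, 10.23].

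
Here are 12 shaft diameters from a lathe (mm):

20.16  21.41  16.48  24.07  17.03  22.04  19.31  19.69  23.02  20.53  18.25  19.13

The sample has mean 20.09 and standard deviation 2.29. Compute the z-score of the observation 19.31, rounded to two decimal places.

-0.34

z = (19.31 − 20.09) / 2.29 = -0.34.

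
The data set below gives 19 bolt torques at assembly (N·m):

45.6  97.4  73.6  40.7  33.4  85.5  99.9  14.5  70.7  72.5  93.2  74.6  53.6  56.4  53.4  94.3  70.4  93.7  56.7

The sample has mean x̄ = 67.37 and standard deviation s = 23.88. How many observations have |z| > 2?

1

Cutoffs: x̄ ± 2s = [19.61, 115.13].
Outside the cutoffs: 14.5.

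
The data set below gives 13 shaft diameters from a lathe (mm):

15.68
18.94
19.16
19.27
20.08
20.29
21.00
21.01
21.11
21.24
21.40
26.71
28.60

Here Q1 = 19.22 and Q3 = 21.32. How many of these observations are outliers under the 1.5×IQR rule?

IQR = 2.10; fences at 19.22 − 3.15 = 16.07 and 21.32 + 3.15 = 24.47.
Outside the cutoffs: 15.68, 26.71, 28.60.

3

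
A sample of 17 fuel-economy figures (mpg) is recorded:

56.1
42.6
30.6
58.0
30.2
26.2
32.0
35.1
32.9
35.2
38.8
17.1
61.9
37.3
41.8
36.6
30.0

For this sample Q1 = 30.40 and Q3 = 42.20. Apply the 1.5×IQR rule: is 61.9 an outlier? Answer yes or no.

yes

IQR = Q3 − Q1 = 42.20 − 30.40 = 11.80.
Lower fence = Q1 − 1.5·IQR = 30.40 − 17.70 = 12.70.
Upper fence = Q3 + 1.5·IQR = 42.20 + 17.70 = 59.90.
61.9 lies above the upper fence.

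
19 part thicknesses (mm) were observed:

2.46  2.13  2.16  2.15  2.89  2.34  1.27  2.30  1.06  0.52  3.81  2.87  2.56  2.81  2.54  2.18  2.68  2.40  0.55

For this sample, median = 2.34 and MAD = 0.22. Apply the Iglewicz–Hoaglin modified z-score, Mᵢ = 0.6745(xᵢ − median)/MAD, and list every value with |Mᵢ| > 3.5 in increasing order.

|Mᵢ| > 3.5 ⇔ |xᵢ − 2.34| > 3.5·0.22/0.6745 = 1.14.
So outliers lie outside [1.20, 3.48].
0.52: M = -5.58 → outlier.
0.55: M = -5.49 → outlier.
1.06: M = -3.92 → outlier.
3.81: M = 4.51 → outlier.

0.52, 0.55, 1.06, 3.81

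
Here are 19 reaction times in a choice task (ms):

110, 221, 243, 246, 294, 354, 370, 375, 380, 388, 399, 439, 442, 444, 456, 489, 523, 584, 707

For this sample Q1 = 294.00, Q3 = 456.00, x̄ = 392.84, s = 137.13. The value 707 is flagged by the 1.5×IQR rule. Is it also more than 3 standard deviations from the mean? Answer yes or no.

z = (707 − 392.84) / 137.13 = 2.29.
|z| = 2.29 ≤ 3.

no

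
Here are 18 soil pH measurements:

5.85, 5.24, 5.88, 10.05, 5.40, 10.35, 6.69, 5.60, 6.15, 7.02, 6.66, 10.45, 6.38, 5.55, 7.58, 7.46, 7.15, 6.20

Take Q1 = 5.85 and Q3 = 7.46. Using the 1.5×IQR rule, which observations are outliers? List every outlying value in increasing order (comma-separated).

10.05, 10.35, 10.45

IQR = Q3 − Q1 = 7.46 − 5.85 = 1.61.
Lower fence = Q1 − 1.5·IQR = 5.85 − 2.415 = 3.435.
Upper fence = Q3 + 1.5·IQR = 7.46 + 2.415 = 9.875.
10.05 > 9.875 → outlier.
10.35 > 9.875 → outlier.
10.45 > 9.875 → outlier.
All remaining values lie within [3.435, 9.875].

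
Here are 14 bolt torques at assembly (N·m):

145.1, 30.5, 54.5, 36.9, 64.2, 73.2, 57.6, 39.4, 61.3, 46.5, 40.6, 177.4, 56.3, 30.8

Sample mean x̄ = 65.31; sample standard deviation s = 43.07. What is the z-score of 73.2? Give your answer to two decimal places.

0.18

z = (73.2 − 65.31) / 43.07 = 0.18.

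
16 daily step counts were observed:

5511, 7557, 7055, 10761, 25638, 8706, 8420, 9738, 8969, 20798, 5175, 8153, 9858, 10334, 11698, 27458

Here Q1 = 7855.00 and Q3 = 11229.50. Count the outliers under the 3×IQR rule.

2

IQR = 3374.50; fences at 7855.00 − 10123.50 = -2268.50 and 11229.50 + 10123.50 = 21353.00.
Outside the cutoffs: 25638, 27458.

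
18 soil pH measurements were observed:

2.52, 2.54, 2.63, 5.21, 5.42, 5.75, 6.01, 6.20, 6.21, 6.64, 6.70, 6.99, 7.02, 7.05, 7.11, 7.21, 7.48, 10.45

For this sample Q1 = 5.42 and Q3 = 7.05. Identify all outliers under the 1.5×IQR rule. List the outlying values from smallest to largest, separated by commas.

IQR = Q3 − Q1 = 7.05 − 5.42 = 1.63.
Lower fence = Q1 − 1.5·IQR = 5.42 − 2.445 = 2.975.
Upper fence = Q3 + 1.5·IQR = 7.05 + 2.445 = 9.495.
2.52 < 2.975 → outlier.
2.54 < 2.975 → outlier.
2.63 < 2.975 → outlier.
10.45 > 9.495 → outlier.
All remaining values lie within [2.975, 9.495].

2.52, 2.54, 2.63, 10.45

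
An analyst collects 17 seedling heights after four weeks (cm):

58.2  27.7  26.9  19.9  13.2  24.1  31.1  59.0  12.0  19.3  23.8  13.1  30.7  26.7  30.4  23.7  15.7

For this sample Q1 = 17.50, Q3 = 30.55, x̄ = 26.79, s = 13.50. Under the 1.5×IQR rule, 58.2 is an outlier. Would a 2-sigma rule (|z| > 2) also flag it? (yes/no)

yes

z = (58.2 − 26.79) / 13.50 = 2.33.
|z| = 2.33 > 2.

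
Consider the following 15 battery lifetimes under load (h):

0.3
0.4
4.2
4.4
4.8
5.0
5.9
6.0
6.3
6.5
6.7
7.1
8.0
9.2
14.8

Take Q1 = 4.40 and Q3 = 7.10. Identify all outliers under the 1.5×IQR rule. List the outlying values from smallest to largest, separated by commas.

IQR = Q3 − Q1 = 7.10 − 4.40 = 2.70.
Lower fence = Q1 − 1.5·IQR = 4.40 − 4.05 = 0.35.
Upper fence = Q3 + 1.5·IQR = 7.10 + 4.05 = 11.15.
0.3 < 0.35 → outlier.
14.8 > 11.15 → outlier.
All remaining values lie within [0.35, 11.15].

0.3, 14.8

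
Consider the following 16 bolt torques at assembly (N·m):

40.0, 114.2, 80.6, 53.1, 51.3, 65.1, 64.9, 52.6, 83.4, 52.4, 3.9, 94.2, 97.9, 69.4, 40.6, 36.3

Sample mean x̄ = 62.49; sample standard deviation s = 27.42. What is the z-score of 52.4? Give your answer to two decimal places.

z = (52.4 − 62.49) / 27.42 = -0.37.

-0.37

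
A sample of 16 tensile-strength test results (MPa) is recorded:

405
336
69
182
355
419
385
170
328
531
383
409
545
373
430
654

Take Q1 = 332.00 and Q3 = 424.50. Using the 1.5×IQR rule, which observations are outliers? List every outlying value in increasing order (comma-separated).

IQR = Q3 − Q1 = 424.50 − 332.00 = 92.50.
Lower fence = Q1 − 1.5·IQR = 332.00 − 138.75 = 193.25.
Upper fence = Q3 + 1.5·IQR = 424.50 + 138.75 = 563.25.
69 < 193.25 → outlier.
170 < 193.25 → outlier.
182 < 193.25 → outlier.
654 > 563.25 → outlier.
All remaining values lie within [193.25, 563.25].

69, 170, 182, 654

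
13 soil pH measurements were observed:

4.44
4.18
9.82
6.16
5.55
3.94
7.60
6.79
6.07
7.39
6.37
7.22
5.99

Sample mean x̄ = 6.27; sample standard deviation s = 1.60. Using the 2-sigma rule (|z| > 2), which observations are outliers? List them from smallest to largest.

9.82

Cutoffs at x̄ ± 2s: 6.27 ± 2·1.60 = [3.07, 9.47].
9.82: z = 2.22, |z| > 2 → outlier.
Every other value lies within [3.07, 9.47].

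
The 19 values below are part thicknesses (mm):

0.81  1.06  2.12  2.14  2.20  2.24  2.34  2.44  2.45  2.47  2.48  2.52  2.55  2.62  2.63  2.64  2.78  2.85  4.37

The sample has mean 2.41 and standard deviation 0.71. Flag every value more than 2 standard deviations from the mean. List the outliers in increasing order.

0.81, 4.37

Cutoffs at x̄ ± 2s: 2.41 ± 2·0.71 = [0.99, 3.83].
0.81: z = -2.25, |z| > 2 → outlier.
4.37: z = 2.76, |z| > 2 → outlier.
Every other value lies within [0.99, 3.83].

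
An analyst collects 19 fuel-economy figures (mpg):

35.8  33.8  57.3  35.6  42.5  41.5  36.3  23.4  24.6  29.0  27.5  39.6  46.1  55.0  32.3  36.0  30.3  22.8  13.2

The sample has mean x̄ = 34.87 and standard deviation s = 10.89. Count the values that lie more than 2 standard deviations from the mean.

1

Cutoffs: x̄ ± 2s = [13.09, 56.65].
Outside the cutoffs: 57.3.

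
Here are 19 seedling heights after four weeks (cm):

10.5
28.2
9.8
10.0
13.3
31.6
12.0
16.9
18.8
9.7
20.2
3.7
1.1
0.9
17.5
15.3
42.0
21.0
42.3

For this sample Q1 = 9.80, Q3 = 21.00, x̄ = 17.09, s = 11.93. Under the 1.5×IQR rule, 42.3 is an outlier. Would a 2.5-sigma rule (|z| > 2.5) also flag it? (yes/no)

no

z = (42.3 − 17.09) / 11.93 = 2.11.
|z| = 2.11 ≤ 2.5.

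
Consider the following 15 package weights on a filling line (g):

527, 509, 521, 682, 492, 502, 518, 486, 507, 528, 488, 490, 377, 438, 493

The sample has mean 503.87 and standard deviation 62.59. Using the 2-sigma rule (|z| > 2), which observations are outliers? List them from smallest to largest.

Cutoffs at x̄ ± 2s: 503.87 ± 2·62.59 = [378.69, 629.05].
377: z = -2.03, |z| > 2 → outlier.
682: z = 2.85, |z| > 2 → outlier.
Every other value lies within [378.69, 629.05].

377, 682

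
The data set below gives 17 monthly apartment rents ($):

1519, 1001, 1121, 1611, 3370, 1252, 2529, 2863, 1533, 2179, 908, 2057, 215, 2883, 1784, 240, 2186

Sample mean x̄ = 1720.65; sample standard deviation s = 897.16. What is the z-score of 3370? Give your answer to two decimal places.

1.84

z = (3370 − 1720.65) / 897.16 = 1.84.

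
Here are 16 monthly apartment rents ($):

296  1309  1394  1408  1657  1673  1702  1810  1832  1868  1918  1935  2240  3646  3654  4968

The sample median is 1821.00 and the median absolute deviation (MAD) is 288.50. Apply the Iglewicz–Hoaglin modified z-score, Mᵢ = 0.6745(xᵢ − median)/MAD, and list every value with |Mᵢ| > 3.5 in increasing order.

|Mᵢ| > 3.5 ⇔ |xᵢ − 1821.00| > 3.5·288.50/0.6745 = 1497.03.
So outliers lie outside [323.97, 3318.03].
296: M = -3.57 → outlier.
3646: M = 4.27 → outlier.
3654: M = 4.29 → outlier.
4968: M = 7.36 → outlier.

296, 3646, 3654, 4968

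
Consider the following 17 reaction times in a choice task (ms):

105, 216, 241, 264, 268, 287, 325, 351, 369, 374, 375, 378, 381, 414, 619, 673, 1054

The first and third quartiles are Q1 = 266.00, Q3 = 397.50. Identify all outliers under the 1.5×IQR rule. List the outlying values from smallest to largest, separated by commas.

IQR = Q3 − Q1 = 397.50 − 266.00 = 131.50.
Lower fence = Q1 − 1.5·IQR = 266.00 − 197.25 = 68.75.
Upper fence = Q3 + 1.5·IQR = 397.50 + 197.25 = 594.75.
619 > 594.75 → outlier.
673 > 594.75 → outlier.
1054 > 594.75 → outlier.
All remaining values lie within [68.75, 594.75].

619, 673, 1054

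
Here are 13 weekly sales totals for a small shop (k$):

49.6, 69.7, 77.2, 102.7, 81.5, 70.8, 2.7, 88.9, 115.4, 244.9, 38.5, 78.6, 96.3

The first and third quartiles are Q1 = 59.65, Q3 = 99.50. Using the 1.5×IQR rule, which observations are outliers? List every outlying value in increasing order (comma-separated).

IQR = Q3 − Q1 = 99.50 − 59.65 = 39.85.
Lower fence = Q1 − 1.5·IQR = 59.65 − 59.775 = -0.125.
Upper fence = Q3 + 1.5·IQR = 99.50 + 59.775 = 159.275.
244.9 > 159.275 → outlier.
All remaining values lie within [-0.125, 159.275].

244.9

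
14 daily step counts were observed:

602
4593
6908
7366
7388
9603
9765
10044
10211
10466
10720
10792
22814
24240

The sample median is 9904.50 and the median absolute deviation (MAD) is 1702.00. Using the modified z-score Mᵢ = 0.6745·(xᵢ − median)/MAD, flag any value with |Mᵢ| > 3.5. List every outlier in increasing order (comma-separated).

602, 22814, 24240

|Mᵢ| > 3.5 ⇔ |xᵢ − 9904.50| > 3.5·1702.00/0.6745 = 8831.73.
So outliers lie outside [1072.77, 18736.23].
602: M = -3.69 → outlier.
22814: M = 5.12 → outlier.
24240: M = 5.68 → outlier.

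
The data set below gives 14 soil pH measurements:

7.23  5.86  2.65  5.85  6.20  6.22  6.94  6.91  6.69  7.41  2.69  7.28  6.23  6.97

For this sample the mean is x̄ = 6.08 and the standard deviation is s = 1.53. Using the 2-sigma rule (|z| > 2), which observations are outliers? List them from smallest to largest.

Cutoffs at x̄ ± 2s: 6.08 ± 2·1.53 = [3.02, 9.14].
2.65: z = -2.24, |z| > 2 → outlier.
2.69: z = -2.22, |z| > 2 → outlier.
Every other value lies within [3.02, 9.14].

2.65, 2.69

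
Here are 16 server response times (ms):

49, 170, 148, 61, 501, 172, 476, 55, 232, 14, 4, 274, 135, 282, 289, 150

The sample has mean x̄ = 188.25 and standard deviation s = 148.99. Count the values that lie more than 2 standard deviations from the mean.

Cutoffs: x̄ ± 2s = [-109.73, 486.23].
Outside the cutoffs: 501.

1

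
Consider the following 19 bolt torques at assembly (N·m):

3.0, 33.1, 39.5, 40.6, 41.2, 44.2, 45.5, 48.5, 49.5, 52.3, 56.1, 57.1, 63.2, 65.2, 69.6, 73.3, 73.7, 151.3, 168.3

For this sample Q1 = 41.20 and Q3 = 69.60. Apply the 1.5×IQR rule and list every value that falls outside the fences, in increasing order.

151.3, 168.3

IQR = Q3 − Q1 = 69.60 − 41.20 = 28.40.
Lower fence = Q1 − 1.5·IQR = 41.20 − 42.60 = -1.40.
Upper fence = Q3 + 1.5·IQR = 69.60 + 42.60 = 112.20.
151.3 > 112.20 → outlier.
168.3 > 112.20 → outlier.
All remaining values lie within [-1.40, 112.20].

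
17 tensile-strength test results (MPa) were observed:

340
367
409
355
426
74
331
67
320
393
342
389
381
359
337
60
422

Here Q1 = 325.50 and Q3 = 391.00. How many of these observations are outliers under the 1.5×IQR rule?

IQR = 65.50; fences at 325.50 − 98.25 = 227.25 and 391.00 + 98.25 = 489.25.
Outside the cutoffs: 60, 67, 74.

3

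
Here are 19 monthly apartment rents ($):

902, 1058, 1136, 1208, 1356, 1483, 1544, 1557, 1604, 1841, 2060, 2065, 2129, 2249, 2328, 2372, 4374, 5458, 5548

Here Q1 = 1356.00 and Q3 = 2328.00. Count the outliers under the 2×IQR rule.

IQR = 972.00; fences at 1356.00 − 1944.00 = -588.00 and 2328.00 + 1944.00 = 4272.00.
Outside the cutoffs: 4374, 5458, 5548.

3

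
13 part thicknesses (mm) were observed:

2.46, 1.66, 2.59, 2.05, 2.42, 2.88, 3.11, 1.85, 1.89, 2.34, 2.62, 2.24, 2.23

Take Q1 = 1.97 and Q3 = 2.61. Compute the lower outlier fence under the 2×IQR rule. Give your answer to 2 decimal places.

IQR = Q3 − Q1 = 2.61 − 1.97 = 0.64.
Lower fence = Q1 − 2·IQR = 1.97 − 1.28 = 0.69.
Upper fence = Q3 + 2·IQR = 2.61 + 1.28 = 3.89.

0.69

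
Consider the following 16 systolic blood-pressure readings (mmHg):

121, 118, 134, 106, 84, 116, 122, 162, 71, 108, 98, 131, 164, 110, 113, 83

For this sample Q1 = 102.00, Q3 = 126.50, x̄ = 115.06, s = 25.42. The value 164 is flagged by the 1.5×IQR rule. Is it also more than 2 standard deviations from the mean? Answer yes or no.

z = (164 − 115.06) / 25.42 = 1.93.
|z| = 1.93 ≤ 2.

no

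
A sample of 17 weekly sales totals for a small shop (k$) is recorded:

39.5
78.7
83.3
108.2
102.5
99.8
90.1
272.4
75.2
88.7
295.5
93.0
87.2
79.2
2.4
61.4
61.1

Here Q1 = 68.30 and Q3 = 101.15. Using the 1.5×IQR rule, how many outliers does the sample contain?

3

IQR = 32.85; fences at 68.30 − 49.275 = 19.025 and 101.15 + 49.275 = 150.425.
Outside the cutoffs: 2.4, 272.4, 295.5.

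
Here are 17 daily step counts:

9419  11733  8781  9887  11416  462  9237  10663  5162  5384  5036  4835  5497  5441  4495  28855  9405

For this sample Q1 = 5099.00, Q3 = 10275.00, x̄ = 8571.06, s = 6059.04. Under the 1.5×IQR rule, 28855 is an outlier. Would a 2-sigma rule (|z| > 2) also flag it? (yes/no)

z = (28855 − 8571.06) / 6059.04 = 3.35.
|z| = 3.35 > 2.

yes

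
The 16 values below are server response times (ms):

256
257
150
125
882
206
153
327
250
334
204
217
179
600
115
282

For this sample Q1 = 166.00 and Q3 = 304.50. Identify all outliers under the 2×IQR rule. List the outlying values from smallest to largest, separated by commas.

IQR = Q3 − Q1 = 304.50 − 166.00 = 138.50.
Lower fence = Q1 − 2·IQR = 166.00 − 277.00 = -111.00.
Upper fence = Q3 + 2·IQR = 304.50 + 277.00 = 581.50.
600 > 581.50 → outlier.
882 > 581.50 → outlier.
All remaining values lie within [-111.00, 581.50].

600, 882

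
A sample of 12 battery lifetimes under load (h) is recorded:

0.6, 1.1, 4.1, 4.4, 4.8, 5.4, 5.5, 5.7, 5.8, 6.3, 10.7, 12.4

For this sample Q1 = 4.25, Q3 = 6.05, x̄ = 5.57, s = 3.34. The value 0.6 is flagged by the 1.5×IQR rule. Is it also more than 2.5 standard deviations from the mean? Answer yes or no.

no

z = (0.6 − 5.57) / 3.34 = -1.49.
|z| = 1.49 ≤ 2.5.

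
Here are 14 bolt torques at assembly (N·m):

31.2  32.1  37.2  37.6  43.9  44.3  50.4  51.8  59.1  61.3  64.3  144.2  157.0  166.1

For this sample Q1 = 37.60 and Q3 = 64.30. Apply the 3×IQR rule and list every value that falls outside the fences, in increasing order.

IQR = Q3 − Q1 = 64.30 − 37.60 = 26.70.
Lower fence = Q1 − 3·IQR = 37.60 − 80.10 = -42.50.
Upper fence = Q3 + 3·IQR = 64.30 + 80.10 = 144.40.
157.0 > 144.40 → outlier.
166.1 > 144.40 → outlier.
All remaining values lie within [-42.50, 144.40].

157.0, 166.1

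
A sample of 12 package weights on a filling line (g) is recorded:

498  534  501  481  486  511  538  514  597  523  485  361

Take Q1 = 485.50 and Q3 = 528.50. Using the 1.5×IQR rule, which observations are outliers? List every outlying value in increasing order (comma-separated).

361, 597

IQR = Q3 − Q1 = 528.50 − 485.50 = 43.00.
Lower fence = Q1 − 1.5·IQR = 485.50 − 64.50 = 421.00.
Upper fence = Q3 + 1.5·IQR = 528.50 + 64.50 = 593.00.
361 < 421.00 → outlier.
597 > 593.00 → outlier.
All remaining values lie within [421.00, 593.00].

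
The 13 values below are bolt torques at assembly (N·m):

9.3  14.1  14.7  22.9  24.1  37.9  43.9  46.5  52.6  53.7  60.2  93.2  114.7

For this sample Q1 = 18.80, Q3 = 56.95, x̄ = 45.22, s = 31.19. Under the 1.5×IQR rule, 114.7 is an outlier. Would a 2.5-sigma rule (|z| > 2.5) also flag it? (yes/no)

no

z = (114.7 − 45.22) / 31.19 = 2.23.
|z| = 2.23 ≤ 2.5.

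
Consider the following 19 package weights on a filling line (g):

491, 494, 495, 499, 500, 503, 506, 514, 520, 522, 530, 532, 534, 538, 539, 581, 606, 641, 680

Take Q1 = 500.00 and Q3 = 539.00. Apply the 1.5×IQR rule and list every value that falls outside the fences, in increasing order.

606, 641, 680

IQR = Q3 − Q1 = 539.00 − 500.00 = 39.00.
Lower fence = Q1 − 1.5·IQR = 500.00 − 58.50 = 441.50.
Upper fence = Q3 + 1.5·IQR = 539.00 + 58.50 = 597.50.
606 > 597.50 → outlier.
641 > 597.50 → outlier.
680 > 597.50 → outlier.
All remaining values lie within [441.50, 597.50].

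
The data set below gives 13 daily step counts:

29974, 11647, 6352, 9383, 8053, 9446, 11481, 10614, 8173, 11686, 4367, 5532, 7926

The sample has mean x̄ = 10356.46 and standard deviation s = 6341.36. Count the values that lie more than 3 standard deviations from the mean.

1

Cutoffs: x̄ ± 3s = [-8667.62, 29380.54].
Outside the cutoffs: 29974.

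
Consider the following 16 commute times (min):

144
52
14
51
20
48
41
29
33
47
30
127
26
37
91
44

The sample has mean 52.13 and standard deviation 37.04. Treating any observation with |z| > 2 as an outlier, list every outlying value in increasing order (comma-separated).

127, 144

Cutoffs at x̄ ± 2s: 52.13 ± 2·37.04 = [-21.95, 126.21].
127: z = 2.02, |z| > 2 → outlier.
144: z = 2.48, |z| > 2 → outlier.
Every other value lies within [-21.95, 126.21].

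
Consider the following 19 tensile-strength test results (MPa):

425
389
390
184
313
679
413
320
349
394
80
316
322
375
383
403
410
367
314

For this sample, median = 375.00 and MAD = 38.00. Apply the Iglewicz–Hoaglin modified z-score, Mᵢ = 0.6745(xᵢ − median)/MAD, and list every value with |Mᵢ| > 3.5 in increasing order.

|Mᵢ| > 3.5 ⇔ |xᵢ − 375.00| > 3.5·38.00/0.6745 = 197.18.
So outliers lie outside [177.82, 572.18].
80: M = -5.24 → outlier.
679: M = 5.40 → outlier.

80, 679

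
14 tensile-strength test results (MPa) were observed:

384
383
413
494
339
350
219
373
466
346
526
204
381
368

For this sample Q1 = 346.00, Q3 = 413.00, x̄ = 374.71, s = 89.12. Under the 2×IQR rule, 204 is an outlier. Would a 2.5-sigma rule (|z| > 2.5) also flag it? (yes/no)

no

z = (204 − 374.71) / 89.12 = -1.92.
|z| = 1.92 ≤ 2.5.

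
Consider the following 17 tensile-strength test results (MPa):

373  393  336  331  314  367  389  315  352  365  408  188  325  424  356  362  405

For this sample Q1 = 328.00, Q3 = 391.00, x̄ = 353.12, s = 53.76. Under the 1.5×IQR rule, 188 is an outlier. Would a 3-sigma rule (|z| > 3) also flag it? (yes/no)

z = (188 − 353.12) / 53.76 = -3.07.
|z| = 3.07 > 3.

yes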